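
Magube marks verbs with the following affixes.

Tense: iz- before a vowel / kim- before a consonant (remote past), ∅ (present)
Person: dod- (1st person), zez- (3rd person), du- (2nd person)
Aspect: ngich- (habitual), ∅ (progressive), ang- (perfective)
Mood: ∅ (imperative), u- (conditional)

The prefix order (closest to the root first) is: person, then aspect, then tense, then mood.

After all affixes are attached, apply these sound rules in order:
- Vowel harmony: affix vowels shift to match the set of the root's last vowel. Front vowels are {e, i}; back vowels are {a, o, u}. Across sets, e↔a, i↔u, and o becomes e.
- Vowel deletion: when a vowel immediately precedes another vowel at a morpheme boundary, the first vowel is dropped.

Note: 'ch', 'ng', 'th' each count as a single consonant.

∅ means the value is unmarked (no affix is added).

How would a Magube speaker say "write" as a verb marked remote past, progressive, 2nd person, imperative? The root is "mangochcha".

Attach person 2nd person du- → dumangochcha.
aspect = progressive: zero marking, form stays dumangochcha.
Attach tense remote past kim- (before consonant 'd') → kimdumangochcha.
mood = imperative: zero marking, form stays kimdumangochcha.
Apply vowel harmony: kimdumangochcha → kumdumangochcha.
Vowel deletion: no change.

kumdumangochcha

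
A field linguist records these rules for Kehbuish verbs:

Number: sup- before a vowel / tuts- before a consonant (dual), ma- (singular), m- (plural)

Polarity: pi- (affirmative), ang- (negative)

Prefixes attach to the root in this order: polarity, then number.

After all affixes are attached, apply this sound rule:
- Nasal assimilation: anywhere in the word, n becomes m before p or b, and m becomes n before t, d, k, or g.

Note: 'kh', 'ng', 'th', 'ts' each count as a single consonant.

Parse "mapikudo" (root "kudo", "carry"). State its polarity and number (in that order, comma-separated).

affirmative, singular

Segment: ma-pi-kudo.
polarity: pi- → affirmative.
number: ma- → singular.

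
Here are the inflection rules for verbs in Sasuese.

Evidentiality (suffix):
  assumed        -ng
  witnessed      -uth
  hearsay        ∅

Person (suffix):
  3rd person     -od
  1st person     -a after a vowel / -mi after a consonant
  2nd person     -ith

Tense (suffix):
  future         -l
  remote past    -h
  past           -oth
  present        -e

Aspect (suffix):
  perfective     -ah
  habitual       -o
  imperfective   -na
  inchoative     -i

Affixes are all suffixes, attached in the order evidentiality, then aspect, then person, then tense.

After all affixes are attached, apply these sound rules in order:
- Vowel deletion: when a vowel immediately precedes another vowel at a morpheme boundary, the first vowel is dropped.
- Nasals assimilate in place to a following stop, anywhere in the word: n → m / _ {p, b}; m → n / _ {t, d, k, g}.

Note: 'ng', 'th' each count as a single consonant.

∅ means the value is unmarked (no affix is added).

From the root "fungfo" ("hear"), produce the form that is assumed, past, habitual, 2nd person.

Attach evidentiality assumed -ng → fungfong.
Attach aspect habitual -o → fungfongo.
Attach person 2nd person -ith → fungfongoith.
Attach tense past -oth → fungfongoithoth.
Apply vowel deletion: fungfongoithoth → fungfongithoth.
Nasal assimilation: no change.

fungfongithoth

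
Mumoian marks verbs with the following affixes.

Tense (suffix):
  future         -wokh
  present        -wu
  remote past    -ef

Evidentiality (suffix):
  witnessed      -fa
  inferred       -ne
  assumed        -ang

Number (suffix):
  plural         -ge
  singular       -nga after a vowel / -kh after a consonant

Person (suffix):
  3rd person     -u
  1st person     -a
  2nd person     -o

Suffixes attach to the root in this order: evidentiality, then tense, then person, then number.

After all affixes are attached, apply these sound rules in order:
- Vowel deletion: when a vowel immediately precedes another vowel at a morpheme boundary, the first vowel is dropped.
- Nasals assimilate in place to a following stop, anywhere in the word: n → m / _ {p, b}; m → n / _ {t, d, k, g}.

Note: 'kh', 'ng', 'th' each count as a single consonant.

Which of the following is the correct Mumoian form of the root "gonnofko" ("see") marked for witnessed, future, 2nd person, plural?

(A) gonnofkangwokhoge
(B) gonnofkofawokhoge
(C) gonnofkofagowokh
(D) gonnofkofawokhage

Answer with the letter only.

B

Attach evidentiality witnessed -fa → gonnofkofa.
Attach tense future -wokh → gonnofkofawokh.
Attach person 2nd person -o → gonnofkofawokho.
Attach number plural -ge → gonnofkofawokhoge.
Vowel deletion: no change.
Nasal assimilation: no change.
So the correct form is gonnofkofawokhoge, option (B).
(D) gonnofkofawokhage is wrong: it uses 1st person instead of 2nd person for person.
(C) gonnofkofagowokh is wrong: it has the affixes in the wrong order.
(A) gonnofkangwokhoge is wrong: it uses assumed instead of witnessed for evidentiality.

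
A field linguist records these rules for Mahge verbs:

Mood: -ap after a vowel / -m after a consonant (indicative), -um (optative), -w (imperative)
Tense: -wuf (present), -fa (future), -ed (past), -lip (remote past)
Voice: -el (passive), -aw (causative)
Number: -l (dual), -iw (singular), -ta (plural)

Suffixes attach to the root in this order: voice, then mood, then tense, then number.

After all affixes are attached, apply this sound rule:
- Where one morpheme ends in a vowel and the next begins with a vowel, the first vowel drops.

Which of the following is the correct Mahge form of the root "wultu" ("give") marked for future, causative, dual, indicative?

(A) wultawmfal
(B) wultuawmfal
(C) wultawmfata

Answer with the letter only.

Attach voice causative -aw → wultuaw.
Attach mood indicative -m (after consonant 'w') → wultuawm.
Attach tense future -fa → wultuawmfa.
Attach number dual -l → wultuawmfal.
Apply vowel deletion: wultuawmfal → wultawmfal.
So the correct form is wultawmfal, option (A).
(B) wultuawmfal is wrong: it fails to apply the sound rule(s).
(C) wultawmfata is wrong: it uses plural instead of dual for number.

A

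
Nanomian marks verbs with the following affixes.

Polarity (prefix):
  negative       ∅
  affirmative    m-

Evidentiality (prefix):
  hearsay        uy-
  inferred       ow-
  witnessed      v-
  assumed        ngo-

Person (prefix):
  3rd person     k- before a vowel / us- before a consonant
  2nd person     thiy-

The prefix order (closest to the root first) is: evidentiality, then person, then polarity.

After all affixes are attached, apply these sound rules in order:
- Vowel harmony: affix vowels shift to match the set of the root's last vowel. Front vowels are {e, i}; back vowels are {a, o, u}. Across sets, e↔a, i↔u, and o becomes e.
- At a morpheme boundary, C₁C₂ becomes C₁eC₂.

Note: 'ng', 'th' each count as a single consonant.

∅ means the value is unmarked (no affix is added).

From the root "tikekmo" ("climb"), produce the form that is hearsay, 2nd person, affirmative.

Attach evidentiality hearsay uy- → uytikekmo.
Attach person 2nd person thiy- → thiyuytikekmo.
Attach polarity affirmative m- → mthiyuytikekmo.
Apply vowel harmony: mthiyuytikekmo → mthuyuytikekmo.
Apply epenthesis: mthuyuytikekmo → methuyuyetikekmo.

methuyuyetikekmo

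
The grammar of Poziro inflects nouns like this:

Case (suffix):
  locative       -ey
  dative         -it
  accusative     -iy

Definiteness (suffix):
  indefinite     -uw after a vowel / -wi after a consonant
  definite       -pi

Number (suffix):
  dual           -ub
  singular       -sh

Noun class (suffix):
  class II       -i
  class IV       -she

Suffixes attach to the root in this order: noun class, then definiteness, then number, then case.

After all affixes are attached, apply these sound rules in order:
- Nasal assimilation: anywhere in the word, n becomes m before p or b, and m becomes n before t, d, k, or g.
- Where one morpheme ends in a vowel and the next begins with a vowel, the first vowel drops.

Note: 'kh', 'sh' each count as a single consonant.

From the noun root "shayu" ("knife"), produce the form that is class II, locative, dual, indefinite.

shayuwubey

Attach noun class class II -i → shayui.
Attach definiteness indefinite -uw (after vowel 'i') → shayuiuw.
Attach number dual -ub → shayuiuwub.
Attach case locative -ey → shayuiuwubey.
Nasal assimilation: no change.
Apply vowel deletion: shayuiuwubey → shayuwubey.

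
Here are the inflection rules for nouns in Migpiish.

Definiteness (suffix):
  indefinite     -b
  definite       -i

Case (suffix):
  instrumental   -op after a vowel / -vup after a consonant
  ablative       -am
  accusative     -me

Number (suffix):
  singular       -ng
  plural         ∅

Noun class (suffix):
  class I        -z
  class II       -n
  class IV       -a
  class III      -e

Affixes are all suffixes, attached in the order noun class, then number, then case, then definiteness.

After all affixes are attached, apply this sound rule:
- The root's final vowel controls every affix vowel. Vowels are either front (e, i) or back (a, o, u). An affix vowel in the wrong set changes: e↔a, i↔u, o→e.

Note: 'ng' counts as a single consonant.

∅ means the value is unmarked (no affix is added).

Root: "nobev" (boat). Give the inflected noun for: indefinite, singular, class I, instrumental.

Attach noun class class I -z → nobevz.
Attach number singular -ng → nobevzng.
Attach case instrumental -vup (after consonant 'ng') → nobevzngvup.
Attach definiteness indefinite -b → nobevzngvupb.
Apply vowel harmony: nobevzngvupb → nobevzngvipb.

nobevzngvipb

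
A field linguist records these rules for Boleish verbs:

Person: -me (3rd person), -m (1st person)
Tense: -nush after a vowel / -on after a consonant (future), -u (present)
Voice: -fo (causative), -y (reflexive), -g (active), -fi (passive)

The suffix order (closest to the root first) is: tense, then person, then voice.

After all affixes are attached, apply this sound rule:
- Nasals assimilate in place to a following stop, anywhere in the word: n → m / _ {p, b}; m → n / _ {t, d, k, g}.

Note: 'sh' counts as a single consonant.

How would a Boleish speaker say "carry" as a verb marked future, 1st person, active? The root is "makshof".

Attach tense future -on (after consonant 'f') → makshofon.
Attach person 1st person -m → makshofonm.
Attach voice active -g → makshofonmg.
Apply nasal assimilation: makshofonmg → makshofonng.

makshofonng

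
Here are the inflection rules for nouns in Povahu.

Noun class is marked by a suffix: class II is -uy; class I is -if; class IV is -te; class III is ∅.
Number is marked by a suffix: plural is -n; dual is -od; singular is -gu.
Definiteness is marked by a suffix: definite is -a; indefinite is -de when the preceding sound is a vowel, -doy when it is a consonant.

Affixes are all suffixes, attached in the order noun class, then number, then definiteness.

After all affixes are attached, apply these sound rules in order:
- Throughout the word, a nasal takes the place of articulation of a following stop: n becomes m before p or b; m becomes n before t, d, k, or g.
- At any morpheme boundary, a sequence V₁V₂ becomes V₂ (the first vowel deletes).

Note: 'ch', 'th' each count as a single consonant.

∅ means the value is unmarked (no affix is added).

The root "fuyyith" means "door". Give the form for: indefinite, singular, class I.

Attach noun class class I -if → fuyyithif.
Attach number singular -gu → fuyyithifgu.
Attach definiteness indefinite -de (after vowel 'u') → fuyyithifgude.
Nasal assimilation: no change.
Vowel deletion: no change.

fuyyithifgude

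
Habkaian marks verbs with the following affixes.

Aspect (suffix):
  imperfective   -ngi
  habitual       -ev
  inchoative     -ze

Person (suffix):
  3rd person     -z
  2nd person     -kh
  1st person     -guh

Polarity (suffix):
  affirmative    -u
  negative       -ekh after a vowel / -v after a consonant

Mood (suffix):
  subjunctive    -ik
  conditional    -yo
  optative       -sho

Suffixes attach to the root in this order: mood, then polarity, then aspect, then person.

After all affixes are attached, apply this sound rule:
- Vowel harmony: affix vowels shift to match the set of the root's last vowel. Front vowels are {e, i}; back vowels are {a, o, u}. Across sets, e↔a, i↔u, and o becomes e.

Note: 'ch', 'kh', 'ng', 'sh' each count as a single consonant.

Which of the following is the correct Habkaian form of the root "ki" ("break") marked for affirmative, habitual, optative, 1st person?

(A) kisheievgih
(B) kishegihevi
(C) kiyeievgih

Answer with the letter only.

A

Attach mood optative -sho → kisho.
Attach polarity affirmative -u → kishou.
Attach aspect habitual -ev → kishouev.
Attach person 1st person -guh → kishouevguh.
Apply vowel harmony: kishouevguh → kisheievgih.
So the correct form is kisheievgih, option (A).
(C) kiyeievgih is wrong: it uses conditional instead of optative for mood.
(B) kishegihevi is wrong: it has the affixes in the wrong order.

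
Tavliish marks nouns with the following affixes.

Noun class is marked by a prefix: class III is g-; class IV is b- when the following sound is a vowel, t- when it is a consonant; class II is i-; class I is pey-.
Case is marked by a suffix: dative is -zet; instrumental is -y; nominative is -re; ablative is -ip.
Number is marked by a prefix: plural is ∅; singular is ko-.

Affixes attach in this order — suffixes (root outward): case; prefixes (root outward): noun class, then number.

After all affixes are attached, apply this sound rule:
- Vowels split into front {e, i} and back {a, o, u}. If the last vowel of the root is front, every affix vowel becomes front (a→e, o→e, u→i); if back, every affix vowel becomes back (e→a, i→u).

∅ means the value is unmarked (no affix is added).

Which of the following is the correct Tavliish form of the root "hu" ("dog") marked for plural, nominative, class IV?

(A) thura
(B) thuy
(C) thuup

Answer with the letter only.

Attach noun class class IV t- (before consonant 'h') → thu.
Attach case nominative -re → thure.
number = plural: zero marking, form stays thure.
Apply vowel harmony: thure → thura.
So the correct form is thura, option (A).
(B) thuy is wrong: it uses instrumental instead of nominative for case.
(C) thuup is wrong: it uses ablative instead of nominative for case.

A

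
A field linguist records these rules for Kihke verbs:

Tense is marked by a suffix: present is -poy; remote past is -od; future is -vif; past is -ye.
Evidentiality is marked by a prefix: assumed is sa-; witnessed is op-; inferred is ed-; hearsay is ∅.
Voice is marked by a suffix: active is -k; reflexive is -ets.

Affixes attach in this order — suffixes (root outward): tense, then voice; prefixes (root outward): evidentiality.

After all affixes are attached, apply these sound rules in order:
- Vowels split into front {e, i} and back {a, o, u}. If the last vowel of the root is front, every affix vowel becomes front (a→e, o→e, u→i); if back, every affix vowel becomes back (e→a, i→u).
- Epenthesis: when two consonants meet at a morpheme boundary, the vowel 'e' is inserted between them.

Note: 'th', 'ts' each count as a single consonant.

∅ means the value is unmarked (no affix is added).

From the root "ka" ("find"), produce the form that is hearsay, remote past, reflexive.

kaodats

Attach tense remote past -od → kaod.
evidentiality = hearsay: zero marking, form stays kaod.
Attach voice reflexive -ets → kaodets.
Apply vowel harmony: kaodets → kaodats.
Epenthesis: no change.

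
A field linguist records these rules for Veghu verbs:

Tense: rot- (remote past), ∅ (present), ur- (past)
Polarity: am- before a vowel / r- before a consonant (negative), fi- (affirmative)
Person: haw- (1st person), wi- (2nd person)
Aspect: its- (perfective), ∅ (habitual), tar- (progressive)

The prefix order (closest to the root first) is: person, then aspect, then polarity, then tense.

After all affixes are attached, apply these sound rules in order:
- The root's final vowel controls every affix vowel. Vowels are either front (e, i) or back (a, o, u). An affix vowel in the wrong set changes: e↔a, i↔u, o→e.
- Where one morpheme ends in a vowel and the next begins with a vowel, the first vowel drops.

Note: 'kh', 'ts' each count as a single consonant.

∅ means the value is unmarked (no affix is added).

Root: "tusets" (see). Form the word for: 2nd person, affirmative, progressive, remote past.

retfiterwitusets

Attach person 2nd person wi- → witusets.
Attach aspect progressive tar- → tarwitusets.
Attach polarity affirmative fi- → fitarwitusets.
Attach tense remote past rot- → rotfitarwitusets.
Apply vowel harmony: rotfitarwitusets → retfiterwitusets.
Vowel deletion: no change.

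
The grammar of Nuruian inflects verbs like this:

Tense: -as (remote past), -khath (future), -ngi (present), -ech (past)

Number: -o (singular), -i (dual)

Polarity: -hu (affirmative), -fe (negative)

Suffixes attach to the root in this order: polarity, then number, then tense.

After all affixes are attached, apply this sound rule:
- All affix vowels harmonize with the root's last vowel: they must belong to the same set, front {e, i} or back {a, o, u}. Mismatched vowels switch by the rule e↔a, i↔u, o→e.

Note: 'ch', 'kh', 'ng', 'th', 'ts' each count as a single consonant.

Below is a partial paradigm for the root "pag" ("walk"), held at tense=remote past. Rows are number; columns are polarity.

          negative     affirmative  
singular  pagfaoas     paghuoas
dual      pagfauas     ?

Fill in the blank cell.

paghuuas

Attach polarity affirmative -hu → paghu.
Attach number dual -i → paghui.
Attach tense remote past -as → paghuias.
Apply vowel harmony: paghuias → paghuuas.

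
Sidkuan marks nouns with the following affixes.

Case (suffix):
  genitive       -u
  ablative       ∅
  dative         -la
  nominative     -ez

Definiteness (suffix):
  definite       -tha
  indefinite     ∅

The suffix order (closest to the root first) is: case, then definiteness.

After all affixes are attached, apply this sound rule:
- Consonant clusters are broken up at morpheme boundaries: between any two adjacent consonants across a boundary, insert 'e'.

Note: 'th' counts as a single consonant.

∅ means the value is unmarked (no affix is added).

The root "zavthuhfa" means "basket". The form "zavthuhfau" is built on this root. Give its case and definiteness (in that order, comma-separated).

genitive, indefinite

Segment: zavthuhfa-u.
case: -u → genitive.
definiteness: ∅ → indefinite.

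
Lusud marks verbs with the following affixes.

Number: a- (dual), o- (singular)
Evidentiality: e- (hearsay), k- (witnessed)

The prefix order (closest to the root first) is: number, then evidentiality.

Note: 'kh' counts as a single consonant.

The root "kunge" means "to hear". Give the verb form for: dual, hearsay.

eakunge

Attach number dual a- → akunge.
Attach evidentiality hearsay e- → eakunge.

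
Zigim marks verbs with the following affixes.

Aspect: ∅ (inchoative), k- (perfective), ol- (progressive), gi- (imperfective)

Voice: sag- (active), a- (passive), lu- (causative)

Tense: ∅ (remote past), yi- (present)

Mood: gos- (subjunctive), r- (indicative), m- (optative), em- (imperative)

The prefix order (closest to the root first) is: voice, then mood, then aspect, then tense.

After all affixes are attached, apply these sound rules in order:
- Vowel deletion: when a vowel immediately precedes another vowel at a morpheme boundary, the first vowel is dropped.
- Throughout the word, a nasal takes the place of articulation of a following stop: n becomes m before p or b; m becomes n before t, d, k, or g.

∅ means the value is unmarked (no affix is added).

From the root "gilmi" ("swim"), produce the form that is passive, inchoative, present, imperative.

yemagilmi

Attach voice passive a- → agilmi.
Attach mood imperative em- → emagilmi.
aspect = inchoative: zero marking, form stays emagilmi.
Attach tense present yi- → yiemagilmi.
Apply vowel deletion: yiemagilmi → yemagilmi.
Nasal assimilation: no change.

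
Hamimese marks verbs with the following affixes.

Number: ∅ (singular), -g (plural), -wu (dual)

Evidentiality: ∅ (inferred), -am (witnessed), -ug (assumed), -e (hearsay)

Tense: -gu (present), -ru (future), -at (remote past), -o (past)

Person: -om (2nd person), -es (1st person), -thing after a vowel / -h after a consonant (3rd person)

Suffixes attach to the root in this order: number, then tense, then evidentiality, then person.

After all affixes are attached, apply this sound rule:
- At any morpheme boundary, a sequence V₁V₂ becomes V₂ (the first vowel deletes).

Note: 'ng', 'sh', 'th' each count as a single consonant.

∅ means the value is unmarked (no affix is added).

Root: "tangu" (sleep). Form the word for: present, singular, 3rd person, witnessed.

tangugamh

number = singular: zero marking, form stays tangu.
Attach tense present -gu → tangugu.
Attach evidentiality witnessed -am → tanguguam.
Attach person 3rd person -h (after consonant 'm') → tanguguamh.
Apply vowel deletion: tanguguamh → tangugamh.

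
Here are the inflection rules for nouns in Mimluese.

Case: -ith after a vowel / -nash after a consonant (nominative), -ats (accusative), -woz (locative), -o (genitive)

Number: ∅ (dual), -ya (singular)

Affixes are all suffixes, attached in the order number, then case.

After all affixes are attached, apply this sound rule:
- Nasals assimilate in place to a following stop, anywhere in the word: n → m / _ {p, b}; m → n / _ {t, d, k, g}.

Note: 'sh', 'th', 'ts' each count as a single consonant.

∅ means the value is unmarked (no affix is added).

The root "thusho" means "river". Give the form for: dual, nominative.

thushoith

number = dual: zero marking, form stays thusho.
Attach case nominative -ith (after vowel 'o') → thushoith.
Nasal assimilation: no change.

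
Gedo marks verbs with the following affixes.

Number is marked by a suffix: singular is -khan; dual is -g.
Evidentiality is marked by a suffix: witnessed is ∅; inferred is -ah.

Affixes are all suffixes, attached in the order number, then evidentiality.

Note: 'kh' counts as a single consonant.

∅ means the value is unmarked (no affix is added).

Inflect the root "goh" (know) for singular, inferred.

Attach number singular -khan → gohkhan.
Attach evidentiality inferred -ah → gohkhanah.

gohkhanah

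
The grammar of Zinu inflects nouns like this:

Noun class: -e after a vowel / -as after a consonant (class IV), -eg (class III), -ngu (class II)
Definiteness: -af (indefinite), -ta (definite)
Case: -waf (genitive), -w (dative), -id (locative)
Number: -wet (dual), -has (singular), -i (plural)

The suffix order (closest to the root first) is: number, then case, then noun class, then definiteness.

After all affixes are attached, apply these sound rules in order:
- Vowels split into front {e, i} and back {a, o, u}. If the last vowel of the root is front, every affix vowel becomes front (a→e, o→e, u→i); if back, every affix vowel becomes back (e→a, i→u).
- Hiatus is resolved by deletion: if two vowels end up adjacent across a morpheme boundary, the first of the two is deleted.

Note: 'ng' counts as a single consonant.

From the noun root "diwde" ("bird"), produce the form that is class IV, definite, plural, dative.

Attach number plural -i → diwdei.
Attach case dative -w → diwdeiw.
Attach noun class class IV -as (after consonant 'w') → diwdeiwas.
Attach definiteness definite -ta → diwdeiwasta.
Apply vowel harmony: diwdeiwasta → diwdeiweste.
Apply vowel deletion: diwdeiweste → diwdiweste.

diwdiweste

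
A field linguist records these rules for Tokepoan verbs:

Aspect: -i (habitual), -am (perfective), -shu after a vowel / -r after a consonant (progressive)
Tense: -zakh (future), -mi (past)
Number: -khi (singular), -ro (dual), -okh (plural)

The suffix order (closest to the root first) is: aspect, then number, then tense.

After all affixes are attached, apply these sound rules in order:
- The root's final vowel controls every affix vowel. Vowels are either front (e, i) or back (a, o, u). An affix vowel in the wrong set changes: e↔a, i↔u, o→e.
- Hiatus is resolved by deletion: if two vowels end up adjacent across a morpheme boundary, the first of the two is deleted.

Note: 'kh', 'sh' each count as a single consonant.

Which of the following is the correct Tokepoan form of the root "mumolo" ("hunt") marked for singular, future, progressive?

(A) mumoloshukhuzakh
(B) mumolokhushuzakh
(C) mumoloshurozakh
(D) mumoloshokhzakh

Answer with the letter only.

A

Attach aspect progressive -shu (after vowel 'o') → mumoloshu.
Attach number singular -khi → mumoloshukhi.
Attach tense future -zakh → mumoloshukhizakh.
Apply vowel harmony: mumoloshukhizakh → mumoloshukhuzakh.
Vowel deletion: no change.
So the correct form is mumoloshukhuzakh, option (A).
(C) mumoloshurozakh is wrong: it uses dual instead of singular for number.
(D) mumoloshokhzakh is wrong: it uses plural instead of singular for number.
(B) mumolokhushuzakh is wrong: it has the affixes in the wrong order.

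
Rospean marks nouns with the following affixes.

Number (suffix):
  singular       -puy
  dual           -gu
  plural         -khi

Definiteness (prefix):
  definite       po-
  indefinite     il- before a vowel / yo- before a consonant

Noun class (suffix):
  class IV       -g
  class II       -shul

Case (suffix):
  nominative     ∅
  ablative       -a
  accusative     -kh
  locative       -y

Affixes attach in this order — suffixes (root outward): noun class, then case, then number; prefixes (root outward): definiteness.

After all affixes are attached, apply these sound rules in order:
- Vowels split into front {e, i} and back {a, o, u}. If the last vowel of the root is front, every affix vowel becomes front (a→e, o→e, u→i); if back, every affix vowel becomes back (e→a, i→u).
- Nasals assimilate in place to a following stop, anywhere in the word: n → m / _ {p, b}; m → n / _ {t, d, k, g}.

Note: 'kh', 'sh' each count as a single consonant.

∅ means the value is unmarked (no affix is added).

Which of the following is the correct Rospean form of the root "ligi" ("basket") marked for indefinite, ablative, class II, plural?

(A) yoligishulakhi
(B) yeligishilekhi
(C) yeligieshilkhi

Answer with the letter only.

B

Attach noun class class II -shul → ligishul.
Attach case ablative -a → ligishula.
Attach number plural -khi → ligishulakhi.
Attach definiteness indefinite yo- (before consonant 'l') → yoligishulakhi.
Apply vowel harmony: yoligishulakhi → yeligishilekhi.
Nasal assimilation: no change.
So the correct form is yeligishilekhi, option (B).
(A) yoligishulakhi is wrong: it fails to apply the sound rule(s).
(C) yeligieshilkhi is wrong: it has the affixes in the wrong order.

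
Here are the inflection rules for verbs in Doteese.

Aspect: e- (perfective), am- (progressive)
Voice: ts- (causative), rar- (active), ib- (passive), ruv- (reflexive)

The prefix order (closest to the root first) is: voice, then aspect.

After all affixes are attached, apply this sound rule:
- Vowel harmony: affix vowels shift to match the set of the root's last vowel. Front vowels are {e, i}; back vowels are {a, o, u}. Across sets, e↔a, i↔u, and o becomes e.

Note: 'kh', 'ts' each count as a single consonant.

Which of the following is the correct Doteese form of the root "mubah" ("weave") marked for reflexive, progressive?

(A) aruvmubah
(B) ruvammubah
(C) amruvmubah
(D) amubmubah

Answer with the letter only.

Attach voice reflexive ruv- → ruvmubah.
Attach aspect progressive am- → amruvmubah.
Vowel harmony: no change.
So the correct form is amruvmubah, option (C).
(B) ruvammubah is wrong: it has the affixes in the wrong order.
(D) amubmubah is wrong: it uses passive instead of reflexive for voice.
(A) aruvmubah is wrong: it uses perfective instead of progressive for aspect.

C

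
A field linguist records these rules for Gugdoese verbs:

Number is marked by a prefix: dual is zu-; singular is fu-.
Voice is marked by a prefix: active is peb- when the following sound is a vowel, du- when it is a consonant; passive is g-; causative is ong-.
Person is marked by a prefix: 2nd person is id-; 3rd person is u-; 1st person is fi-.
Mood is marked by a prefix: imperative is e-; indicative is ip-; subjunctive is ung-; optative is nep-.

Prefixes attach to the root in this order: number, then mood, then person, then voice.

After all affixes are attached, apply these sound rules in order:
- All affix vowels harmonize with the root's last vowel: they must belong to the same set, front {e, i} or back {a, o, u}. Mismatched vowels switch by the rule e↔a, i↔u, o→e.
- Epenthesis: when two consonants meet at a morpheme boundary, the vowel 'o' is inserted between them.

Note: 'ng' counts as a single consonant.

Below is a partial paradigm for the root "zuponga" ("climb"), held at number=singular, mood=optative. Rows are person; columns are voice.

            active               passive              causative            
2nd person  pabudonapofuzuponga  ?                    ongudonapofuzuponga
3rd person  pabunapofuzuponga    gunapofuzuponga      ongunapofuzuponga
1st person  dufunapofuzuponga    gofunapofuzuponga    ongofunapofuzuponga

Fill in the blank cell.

gudonapofuzuponga

Attach number singular fu- → fuzuponga.
Attach mood optative nep- → nepfuzuponga.
Attach person 2nd person id- → idnepfuzuponga.
Attach voice passive g- → gidnepfuzuponga.
Apply vowel harmony: gidnepfuzuponga → gudnapfuzuponga.
Apply epenthesis: gudnapfuzuponga → gudonapofuzuponga.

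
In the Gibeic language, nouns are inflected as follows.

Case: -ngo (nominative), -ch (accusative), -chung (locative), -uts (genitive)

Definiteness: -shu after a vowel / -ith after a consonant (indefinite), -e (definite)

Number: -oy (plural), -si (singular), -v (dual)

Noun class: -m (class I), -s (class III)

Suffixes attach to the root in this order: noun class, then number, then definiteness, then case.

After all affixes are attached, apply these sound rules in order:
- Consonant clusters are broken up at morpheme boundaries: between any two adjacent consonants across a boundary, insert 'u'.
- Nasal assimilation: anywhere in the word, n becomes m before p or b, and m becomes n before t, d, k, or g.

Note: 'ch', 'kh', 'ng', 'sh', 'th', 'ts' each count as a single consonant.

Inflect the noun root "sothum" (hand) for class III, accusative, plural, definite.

Attach noun class class III -s → sothums.
Attach number plural -oy → sothumsoy.
Attach definiteness definite -e → sothumsoye.
Attach case accusative -ch → sothumsoyech.
Apply epenthesis: sothumsoyech → sothumusoyech.
Nasal assimilation: no change.

sothumusoyech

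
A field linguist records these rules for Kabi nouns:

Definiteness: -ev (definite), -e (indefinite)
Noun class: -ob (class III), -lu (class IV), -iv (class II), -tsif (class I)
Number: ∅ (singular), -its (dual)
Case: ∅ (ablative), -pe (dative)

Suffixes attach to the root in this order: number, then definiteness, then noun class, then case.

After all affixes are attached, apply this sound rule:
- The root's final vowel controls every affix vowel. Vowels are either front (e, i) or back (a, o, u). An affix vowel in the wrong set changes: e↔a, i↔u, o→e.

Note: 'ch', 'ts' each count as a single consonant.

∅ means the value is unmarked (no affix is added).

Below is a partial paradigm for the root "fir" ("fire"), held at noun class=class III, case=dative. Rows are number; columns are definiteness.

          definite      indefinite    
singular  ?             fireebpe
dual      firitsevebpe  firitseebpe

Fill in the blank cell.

number = singular: zero marking, form stays fir.
Attach definiteness definite -ev → firev.
Attach noun class class III -ob → firevob.
Attach case dative -pe → firevobpe.
Apply vowel harmony: firevobpe → firevebpe.

firevebpe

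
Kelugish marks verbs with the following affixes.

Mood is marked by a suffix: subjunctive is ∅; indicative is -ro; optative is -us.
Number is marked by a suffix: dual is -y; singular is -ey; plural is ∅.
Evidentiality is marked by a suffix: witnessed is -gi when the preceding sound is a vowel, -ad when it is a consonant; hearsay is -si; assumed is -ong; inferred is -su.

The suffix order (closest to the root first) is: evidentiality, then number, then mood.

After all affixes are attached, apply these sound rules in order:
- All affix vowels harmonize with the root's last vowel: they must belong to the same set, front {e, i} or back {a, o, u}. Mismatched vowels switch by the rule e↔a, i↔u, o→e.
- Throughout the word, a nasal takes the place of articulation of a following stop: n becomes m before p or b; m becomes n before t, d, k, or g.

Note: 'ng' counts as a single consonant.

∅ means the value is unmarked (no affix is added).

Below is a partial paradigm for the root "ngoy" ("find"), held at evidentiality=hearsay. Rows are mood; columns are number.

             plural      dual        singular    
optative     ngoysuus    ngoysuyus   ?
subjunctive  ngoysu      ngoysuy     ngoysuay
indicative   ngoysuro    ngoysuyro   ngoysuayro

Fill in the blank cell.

ngoysuayus

Attach evidentiality hearsay -si → ngoysi.
Attach number singular -ey → ngoysiey.
Attach mood optative -us → ngoysieyus.
Apply vowel harmony: ngoysieyus → ngoysuayus.
Nasal assimilation: no change.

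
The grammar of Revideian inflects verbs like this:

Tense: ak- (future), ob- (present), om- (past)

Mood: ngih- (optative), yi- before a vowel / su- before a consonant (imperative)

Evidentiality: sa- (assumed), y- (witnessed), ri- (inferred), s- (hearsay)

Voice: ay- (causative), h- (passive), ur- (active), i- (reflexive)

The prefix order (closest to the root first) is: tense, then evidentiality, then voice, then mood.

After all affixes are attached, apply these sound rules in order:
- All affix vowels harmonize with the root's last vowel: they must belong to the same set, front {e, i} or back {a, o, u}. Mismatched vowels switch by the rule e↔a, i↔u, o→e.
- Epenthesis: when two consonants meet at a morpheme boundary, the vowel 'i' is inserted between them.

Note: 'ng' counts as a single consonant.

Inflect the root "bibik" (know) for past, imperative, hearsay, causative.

Attach tense past om- → ombibik.
Attach evidentiality hearsay s- → sombibik.
Attach voice causative ay- → aysombibik.
Attach mood imperative yi- (before vowel 'a') → yiaysombibik.
Apply vowel harmony: yiaysombibik → yieysembibik.
Apply epenthesis: yieysembibik → yieyisemibibik.

yieyisemibibik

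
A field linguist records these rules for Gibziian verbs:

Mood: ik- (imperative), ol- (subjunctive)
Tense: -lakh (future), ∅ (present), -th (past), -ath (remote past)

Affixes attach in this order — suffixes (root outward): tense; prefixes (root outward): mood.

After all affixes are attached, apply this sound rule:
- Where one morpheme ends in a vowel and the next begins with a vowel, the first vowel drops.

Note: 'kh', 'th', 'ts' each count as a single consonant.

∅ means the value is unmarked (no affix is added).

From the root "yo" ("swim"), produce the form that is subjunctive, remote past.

Attach tense remote past -ath → yoath.
Attach mood subjunctive ol- → olyoath.
Apply vowel deletion: olyoath → olyath.

olyath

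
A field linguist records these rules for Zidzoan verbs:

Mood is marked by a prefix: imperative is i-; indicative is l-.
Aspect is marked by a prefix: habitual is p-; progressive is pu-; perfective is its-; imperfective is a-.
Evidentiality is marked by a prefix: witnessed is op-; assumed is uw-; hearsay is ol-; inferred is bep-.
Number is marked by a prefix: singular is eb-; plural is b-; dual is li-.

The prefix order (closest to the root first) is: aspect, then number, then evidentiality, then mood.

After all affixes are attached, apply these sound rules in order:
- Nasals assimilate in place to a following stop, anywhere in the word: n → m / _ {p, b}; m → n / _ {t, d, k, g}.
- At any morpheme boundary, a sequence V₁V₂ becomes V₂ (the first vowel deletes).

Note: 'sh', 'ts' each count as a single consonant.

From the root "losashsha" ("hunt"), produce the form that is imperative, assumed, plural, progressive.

uwbpulosashsha

Attach aspect progressive pu- → pulosashsha.
Attach number plural b- → bpulosashsha.
Attach evidentiality assumed uw- → uwbpulosashsha.
Attach mood imperative i- → iuwbpulosashsha.
Nasal assimilation: no change.
Apply vowel deletion: iuwbpulosashsha → uwbpulosashsha.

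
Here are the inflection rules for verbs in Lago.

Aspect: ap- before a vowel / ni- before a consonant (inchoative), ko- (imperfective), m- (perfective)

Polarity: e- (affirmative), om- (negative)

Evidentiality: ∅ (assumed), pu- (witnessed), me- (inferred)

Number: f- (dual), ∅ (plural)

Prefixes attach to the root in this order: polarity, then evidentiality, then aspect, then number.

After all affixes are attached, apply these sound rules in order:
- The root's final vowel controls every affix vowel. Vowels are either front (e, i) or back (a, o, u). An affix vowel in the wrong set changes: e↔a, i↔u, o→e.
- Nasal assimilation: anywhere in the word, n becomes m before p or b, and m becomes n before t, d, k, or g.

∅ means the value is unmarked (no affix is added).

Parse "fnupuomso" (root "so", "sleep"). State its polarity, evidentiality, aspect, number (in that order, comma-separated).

negative, witnessed, inchoative, dual

Segment: f-ni-pu-om-so.
polarity: om- → negative.
evidentiality: pu- → witnessed.
aspect: ap/ni- → inchoative.
number: f- → dual.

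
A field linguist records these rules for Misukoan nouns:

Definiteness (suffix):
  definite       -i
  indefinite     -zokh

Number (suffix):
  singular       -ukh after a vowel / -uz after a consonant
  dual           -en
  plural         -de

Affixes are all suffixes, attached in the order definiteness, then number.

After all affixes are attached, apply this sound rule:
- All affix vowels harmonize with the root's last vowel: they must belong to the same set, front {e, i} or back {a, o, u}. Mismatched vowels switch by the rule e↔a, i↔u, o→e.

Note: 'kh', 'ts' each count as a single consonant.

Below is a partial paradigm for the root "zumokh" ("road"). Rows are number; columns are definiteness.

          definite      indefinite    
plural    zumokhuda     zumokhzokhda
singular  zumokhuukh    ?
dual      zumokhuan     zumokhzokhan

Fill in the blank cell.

zumokhzokhuz

Attach definiteness indefinite -zokh → zumokhzokh.
Attach number singular -uz (after consonant 'kh') → zumokhzokhuz.
Vowel harmony: no change.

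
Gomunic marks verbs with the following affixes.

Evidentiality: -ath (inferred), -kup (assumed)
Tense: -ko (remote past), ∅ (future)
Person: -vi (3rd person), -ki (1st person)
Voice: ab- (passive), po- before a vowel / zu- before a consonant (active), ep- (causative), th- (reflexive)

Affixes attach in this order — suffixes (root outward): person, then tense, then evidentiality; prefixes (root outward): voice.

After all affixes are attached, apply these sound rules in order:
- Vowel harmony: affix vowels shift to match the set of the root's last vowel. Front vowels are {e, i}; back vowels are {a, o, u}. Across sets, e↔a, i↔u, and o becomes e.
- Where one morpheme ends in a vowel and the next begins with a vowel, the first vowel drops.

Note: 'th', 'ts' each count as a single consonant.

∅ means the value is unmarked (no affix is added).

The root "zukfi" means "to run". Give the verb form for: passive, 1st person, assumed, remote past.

ebzukfikikekip

Attach person 1st person -ki → zukfiki.
Attach tense remote past -ko → zukfikiko.
Attach voice passive ab- → abzukfikiko.
Attach evidentiality assumed -kup → abzukfikikokup.
Apply vowel harmony: abzukfikikokup → ebzukfikikekip.
Vowel deletion: no change.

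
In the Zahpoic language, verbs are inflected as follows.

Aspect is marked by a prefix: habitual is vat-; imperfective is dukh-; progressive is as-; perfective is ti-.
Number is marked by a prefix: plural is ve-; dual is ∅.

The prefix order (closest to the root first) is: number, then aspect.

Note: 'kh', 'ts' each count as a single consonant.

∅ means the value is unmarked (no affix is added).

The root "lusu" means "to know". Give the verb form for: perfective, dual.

number = dual: zero marking, form stays lusu.
Attach aspect perfective ti- → tilusu.

tilusu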